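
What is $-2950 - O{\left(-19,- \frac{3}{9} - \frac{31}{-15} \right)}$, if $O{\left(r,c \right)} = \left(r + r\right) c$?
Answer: $- \frac{43262}{15} \approx -2884.1$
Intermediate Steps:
$O{\left(r,c \right)} = 2 c r$ ($O{\left(r,c \right)} = 2 r c = 2 c r$)
$-2950 - O{\left(-19,- \frac{3}{9} - \frac{31}{-15} \right)} = -2950 - 2 \left(- \frac{3}{9} - \frac{31}{-15}\right) \left(-19\right) = -2950 - 2 \left(\left(-3\right) \frac{1}{9} - - \frac{31}{15}\right) \left(-19\right) = -2950 - 2 \left(- \frac{1}{3} + \frac{31}{15}\right) \left(-19\right) = -2950 - 2 \cdot \frac{26}{15} \left(-19\right) = -2950 - - \frac{988}{15} = -2950 + \frac{988}{15} = - \frac{43262}{15}$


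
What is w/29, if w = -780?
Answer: -780/29 ≈ -26.897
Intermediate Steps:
w/29 = -780/29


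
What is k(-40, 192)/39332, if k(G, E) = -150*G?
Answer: 1500/9833 ≈ 0.15255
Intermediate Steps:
k(-40, 192)/39332 = -150*(-40)/39332 = 6000*(1/39332) = 1500/9833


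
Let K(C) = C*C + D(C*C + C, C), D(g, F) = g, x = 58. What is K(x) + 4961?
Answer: 11747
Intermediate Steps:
K(C) = C + 2*C**2 (K(C) = C*C + (C*C + C) = C**2 + (C**2 + C) = C**2 + (C + C**2) = C + 2*C**2)
K(x) + 4961 = 58*(1 + 2*58) + 4961 = 58*(1 + 116) + 4961 = 58*117 + 4961 = 6786 + 4961 = 11747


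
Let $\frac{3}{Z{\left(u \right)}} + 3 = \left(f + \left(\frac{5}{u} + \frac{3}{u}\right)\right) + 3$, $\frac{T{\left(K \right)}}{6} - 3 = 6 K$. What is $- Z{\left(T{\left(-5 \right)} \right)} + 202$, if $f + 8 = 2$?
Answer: $\frac{99223}{490} \approx 202.5$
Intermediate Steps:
$f = -6$ ($f = -8 + 2 = -6$)
$T{\left(K \right)} = 18 + 36 K$ ($T{\left(K \right)} = 18 + 6 \cdot 6 K = 18 + 36 K$)
$Z{\left(u \right)} = \frac{3}{-6 + \frac{8}{u}}$ ($Z{\left(u \right)} = \frac{3}{-3 + \left(\left(-6 + \left(\frac{5}{u} + \frac{3}{u}\right)\right) + 3\right)} = \frac{3}{-3 + \left(\left(-6 + \frac{8}{u}\right) + 3\right)} = \frac{3}{-3 - \left(3 - \frac{8}{u}\right)} = \frac{3}{-6 + \frac{8}{u}}$)
$- Z{\left(T{\left(-5 \right)} \right)} + 202 = - \frac{\left(-3\right) \left(18 + 36 \left(-5\right)\right)}{-8 + 6 \left(18 + 36 \left(-5\right)\right)} + 202 = - \frac{\left(-3\right) \left(18 - 180\right)}{-8 + 6 \left(18 - 180\right)} + 202 = - \frac{\left(-3\right) \left(-162\right)}{-8 + 6 \left(-162\right)} + 202 = - \frac{\left(-3\right) \left(-162\right)}{-8 - 972} + 202 = - \frac{\left(-3\right) \left(-162\right)}{-980} + 202 = - \frac{\left(-3\right) \left(-162\right) \left(-1\right)}{980} + 202 = \left(-1\right) \left(- \frac{243}{490}\right) + 202 = \frac{243}{490} + 202 = \frac{99223}{490}$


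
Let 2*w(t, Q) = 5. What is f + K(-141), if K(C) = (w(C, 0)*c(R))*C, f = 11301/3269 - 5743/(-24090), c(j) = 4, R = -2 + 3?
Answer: -110746781143/78750210 ≈ -1406.3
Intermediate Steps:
R = 1
w(t, Q) = 5/2 (w(t, Q) = (½)*5 = 5/2)
f = 291014957/78750210 (f = 11301*(1/3269) - 5743*(-1/24090) = 11301/3269 + 5743/24090 = 291014957/78750210 ≈ 3.6954)
K(C) = 10*C (K(C) = ((5/2)*4)*C = 10*C)
f + K(-141) = 291014957/78750210 + 10*(-141) = 291014957/78750210 - 1410 = -110746781143/78750210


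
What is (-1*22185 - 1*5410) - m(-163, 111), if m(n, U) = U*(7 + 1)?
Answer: -28483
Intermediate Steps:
m(n, U) = 8*U (m(n, U) = U*8 = 8*U)
(-1*22185 - 1*5410) - m(-163, 111) = (-1*22185 - 1*5410) - 8*111 = (-22185 - 5410) - 1*888 = -27595 - 888 = -28483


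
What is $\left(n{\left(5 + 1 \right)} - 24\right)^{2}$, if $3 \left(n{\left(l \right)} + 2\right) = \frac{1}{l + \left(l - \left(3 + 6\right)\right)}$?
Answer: $\frac{54289}{81} \approx 670.23$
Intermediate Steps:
$n{\left(l \right)} = -2 + \frac{1}{3 \left(-9 + 2 l\right)}$ ($n{\left(l \right)} = -2 + \frac{1}{3 \left(l + \left(l - \left(3 + 6\right)\right)\right)} = -2 + \frac{1}{3 \left(l + \left(l - 9\right)\right)} = -2 + \frac{1}{3 \left(l + \left(-9 + l\right)\right)} = -2 + \frac{1}{3 \left(-9 + 2 l\right)}$)
$\left(n{\left(5 + 1 \right)} - 24\right)^{2} = \left(\frac{55 - 12 \left(5 + 1\right)}{3 \left(-9 + 2 \left(5 + 1\right)\right)} - 24\right)^{2} = \left(\frac{55 - 72}{3 \left(-9 + 2 \cdot 6\right)} - 24\right)^{2} = \left(\frac{55 - 72}{3 \left(-9 + 12\right)} - 24\right)^{2} = \left(\frac{1}{3} \cdot \frac{1}{3} \left(-17\right) - 24\right)^{2} = \left(- \frac{17}{9} - 24\right)^{2} = \left(- \frac{233}{9}\right)^{2} = \frac{54289}{81}$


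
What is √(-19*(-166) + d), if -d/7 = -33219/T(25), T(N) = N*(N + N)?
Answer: √8350066/50 ≈ 57.793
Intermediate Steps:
T(N) = 2*N² (T(N) = N*(2*N) = 2*N²)
d = 232533/1250 (d = -(-232533)/(2*25²) = -(-232533)/(2*625) = -(-232533)/1250 = -7*(-33219/1250) = 232533/1250 ≈ 186.03)
√(-19*(-166) + d) = √(-19*(-166) + 232533/1250) = √(3154 + 232533/1250) = √(4175033/1250) = √8350066/50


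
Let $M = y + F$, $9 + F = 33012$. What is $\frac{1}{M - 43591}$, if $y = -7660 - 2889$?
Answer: $- \frac{1}{21137} \approx -4.731 \cdot 10^{-5}$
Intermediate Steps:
$y = -10549$
$F = 33003$ ($F = -9 + 33012 = 33003$)
$M = 22454$ ($M = -10549 + 33003 = 22454$)
$\frac{1}{M - 43591} = \frac{1}{22454 - 43591} = \frac{1}{-21137} = - \frac{1}{21137}$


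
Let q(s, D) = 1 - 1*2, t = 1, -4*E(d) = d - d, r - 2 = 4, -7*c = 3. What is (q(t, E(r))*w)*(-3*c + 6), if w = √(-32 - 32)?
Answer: -408*I/7 ≈ -58.286*I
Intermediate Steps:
c = -3/7 (c = -⅐*3 = -3/7 ≈ -0.42857)
r = 6 (r = 2 + 4 = 6)
w = 8*I (w = √(-64) = 8*I ≈ 8.0*I)
E(d) = 0 (E(d) = -(d - d)/4 = -¼*0 = 0)
q(s, D) = -1 (q(s, D) = 1 - 2 = -1)
(q(t, E(r))*w)*(-3*c + 6) = (-8*I)*(-3*(-3/7) + 6) = (-8*I)*(9/7 + 6) = -8*I*(51/7) = -408*I/7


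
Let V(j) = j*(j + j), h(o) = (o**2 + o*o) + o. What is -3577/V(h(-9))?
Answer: -3577/46818 ≈ -0.076402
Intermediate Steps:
h(o) = o + 2*o**2 (h(o) = (o**2 + o**2) + o = 2*o**2 + o = o + 2*o**2)
V(j) = 2*j**2 (V(j) = j*(2*j) = 2*j**2)
-3577/V(h(-9)) = -3577*1/(162*(1 + 2*(-9))**2) = -3577*1/(162*(1 - 18)**2) = -3577/(2*(-9*(-17))**2) = -3577/(2*153**2) = -3577/(2*23409) = -3577/46818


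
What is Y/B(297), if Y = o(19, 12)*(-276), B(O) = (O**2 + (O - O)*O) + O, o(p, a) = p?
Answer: -874/14751 ≈ -0.059250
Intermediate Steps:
B(O) = O + O**2 (B(O) = (O**2 + 0*O) + O = (O**2 + 0) + O = O**2 + O = O + O**2)
Y = -5244 (Y = 19*(-276) = -5244)
Y/B(297) = -5244*1/(297*(1 + 297)) = -5244/(297*298) = -5244/88506 = -5244*1/88506 = -874/14751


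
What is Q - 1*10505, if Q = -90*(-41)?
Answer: -6815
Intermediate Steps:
Q = 3690
Q - 1*10505 = 3690 - 1*10505 = 3690 - 10505 = -6815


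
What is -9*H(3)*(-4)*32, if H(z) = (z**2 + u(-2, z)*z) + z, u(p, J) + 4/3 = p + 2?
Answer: 9216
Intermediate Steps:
u(p, J) = 2/3 + p (u(p, J) = -4/3 + (p + 2) = -4/3 + (2 + p) = 2/3 + p)
H(z) = z**2 - z/3 (H(z) = (z**2 + (2/3 - 2)*z) + z = (z**2 - 4*z/3) + z = z**2 - z/3)
-9*H(3)*(-4)*32 = -9*3*(-1/3 + 3)*(-4)*32 = -9*3*(8/3)*(-4)*32 = -72*(-4)*32 = -9*(-32)*32 = 288*32 = 9216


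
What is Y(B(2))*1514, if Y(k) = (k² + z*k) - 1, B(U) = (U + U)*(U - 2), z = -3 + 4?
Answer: -1514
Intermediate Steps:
z = 1
B(U) = 2*U*(-2 + U) (B(U) = (2*U)*(-2 + U) = 2*U*(-2 + U))
Y(k) = -1 + k + k² (Y(k) = (k² + 1*k) - 1 = (k² + k) - 1 = (k + k²) - 1 = -1 + k + k²)
Y(B(2))*1514 = (-1 + 2*2*(-2 + 2) + (2*2*(-2 + 2))²)*1514 = (-1 + 2*2*0 + (2*2*0)²)*1514 = (-1 + 0 + 0²)*1514 = (-1 + 0 + 0)*1514 = -1*1514 = -1514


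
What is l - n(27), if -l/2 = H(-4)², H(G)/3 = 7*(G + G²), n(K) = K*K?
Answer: -127737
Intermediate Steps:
n(K) = K²
H(G) = 21*G + 21*G² (H(G) = 3*(7*(G + G²)) = 3*(7*G + 7*G²) = 21*G + 21*G²)
l = -127008 (l = -2*7056*(1 - 4)² = -2*(21*(-4)*(-3))² = -2*252² = -2*63504 = -127008)
l - n(27) = -127008 - 1*27² = -127008 - 1*729 = -127008 - 729 = -127737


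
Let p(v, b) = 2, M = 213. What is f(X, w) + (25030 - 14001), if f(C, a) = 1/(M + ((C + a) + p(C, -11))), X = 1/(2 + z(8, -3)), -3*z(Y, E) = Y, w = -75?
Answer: 3055035/277 ≈ 11029.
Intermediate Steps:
z(Y, E) = -Y/3
X = -3/2 (X = 1/(2 - ⅓*8) = 1/(2 - 8/3) = 1/(-⅔) = -3/2 ≈ -1.5000)
f(C, a) = 1/(215 + C + a) (f(C, a) = 1/(213 + ((C + a) + 2)) = 1/(213 + (2 + C + a)) = 1/(215 + C + a))
f(X, w) + (25030 - 14001) = 1/(215 - 3/2 - 75) + (25030 - 14001) = 1/(277/2) + 11029 = 2/277 + 11029 = 3055035/277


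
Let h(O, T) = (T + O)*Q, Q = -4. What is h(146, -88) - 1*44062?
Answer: -44294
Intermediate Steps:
h(O, T) = -4*O - 4*T (h(O, T) = (T + O)*(-4) = (O + T)*(-4) = -4*O - 4*T)
h(146, -88) - 1*44062 = (-4*146 - 4*(-88)) - 1*44062 = (-584 + 352) - 44062 = -232 - 44062 = -44294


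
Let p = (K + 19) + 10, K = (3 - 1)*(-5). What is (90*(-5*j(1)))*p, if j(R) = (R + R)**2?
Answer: -34200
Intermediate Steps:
K = -10 (K = 2*(-5) = -10)
j(R) = 4*R**2 (j(R) = (2*R)**2 = 4*R**2)
p = 19 (p = (-10 + 19) + 10 = 9 + 10 = 19)
(90*(-5*j(1)))*p = (90*(-20*1**2))*19 = (90*(-20))*19 = -1800*19 = -34200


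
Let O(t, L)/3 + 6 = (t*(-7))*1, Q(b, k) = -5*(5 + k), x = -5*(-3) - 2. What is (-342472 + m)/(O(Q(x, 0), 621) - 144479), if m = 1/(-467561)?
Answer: 160126550793/67315692292 ≈ 2.3787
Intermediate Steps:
x = 13 (x = 15 - 2 = 13)
Q(b, k) = -25 - 5*k
O(t, L) = -18 - 21*t (O(t, L) = -18 + 3*((t*(-7))*1) = -18 + 3*(-7*t*1) = -18 + 3*(-7*t) = -18 - 21*t)
m = -1/467561 ≈ -2.1388e-6
(-342472 + m)/(O(Q(x, 0), 621) - 144479) = (-342472 - 1/467561)/((-18 - 21*(-25 - 5*0)) - 144479) = -160126550793/(467561*((-18 - 21*(-25 + 0)) - 144479)) = -160126550793/(467561*((-18 - 21*(-25)) - 144479)) = -160126550793/(467561*((-18 + 525) - 144479)) = -160126550793/(467561*(507 - 144479)) = -160126550793/467561/(-143972) = -160126550793/467561*(-1/143972) = 160126550793/67315692292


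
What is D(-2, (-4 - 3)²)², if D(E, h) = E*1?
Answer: 4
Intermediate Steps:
D(E, h) = E
D(-2, (-4 - 3)²)² = (-2)² = 4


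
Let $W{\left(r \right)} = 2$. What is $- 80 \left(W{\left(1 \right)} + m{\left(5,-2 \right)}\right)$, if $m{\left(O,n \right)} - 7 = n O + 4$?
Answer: $-240$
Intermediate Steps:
$m{\left(O,n \right)} = 11 + O n$ ($m{\left(O,n \right)} = 7 + \left(n O + 4\right) = 7 + \left(O n + 4\right) = 7 + \left(4 + O n\right) = 11 + O n$)
$- 80 \left(W{\left(1 \right)} + m{\left(5,-2 \right)}\right) = - 80 \left(2 + \left(11 + 5 \left(-2\right)\right)\right) = - 80 \left(2 + \left(11 - 10\right)\right) = - 80 \left(2 + 1\right) = \left(-80\right) 3 = -240$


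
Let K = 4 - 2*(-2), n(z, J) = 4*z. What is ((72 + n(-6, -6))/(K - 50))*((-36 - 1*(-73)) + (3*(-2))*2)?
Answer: -200/7 ≈ -28.571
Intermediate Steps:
K = 8 (K = 4 + 4 = 8)
((72 + n(-6, -6))/(K - 50))*((-36 - 1*(-73)) + (3*(-2))*2) = ((72 + 4*(-6))/(8 - 50))*((-36 - 1*(-73)) + (3*(-2))*2) = ((72 - 24)/(-42))*((-36 + 73) - 6*2) = (48*(-1/42))*(37 - 12) = -8/7*25 = -200/7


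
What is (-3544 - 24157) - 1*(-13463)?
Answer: -14238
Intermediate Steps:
(-3544 - 24157) - 1*(-13463) = -27701 + 13463 = -14238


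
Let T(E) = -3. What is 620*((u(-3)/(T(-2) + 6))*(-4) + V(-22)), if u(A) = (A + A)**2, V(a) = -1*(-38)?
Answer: -6200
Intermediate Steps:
V(a) = 38
u(A) = 4*A**2 (u(A) = (2*A)**2 = 4*A**2)
620*((u(-3)/(T(-2) + 6))*(-4) + V(-22)) = 620*(((4*(-3)**2)/(-3 + 6))*(-4) + 38) = 620*(((4*9)/3)*(-4) + 38) = 620*((36*(1/3))*(-4) + 38) = 620*(12*(-4) + 38) = 620*(-48 + 38) = 620*(-10) = -6200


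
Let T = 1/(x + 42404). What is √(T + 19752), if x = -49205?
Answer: √913601120151/6801 ≈ 140.54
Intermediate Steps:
T = -1/6801 (T = 1/(-49205 + 42404) = 1/(-6801) = -1/6801 ≈ -0.00014704)
√(T + 19752) = √(-1/6801 + 19752) = √(134333351/6801) = √913601120151/6801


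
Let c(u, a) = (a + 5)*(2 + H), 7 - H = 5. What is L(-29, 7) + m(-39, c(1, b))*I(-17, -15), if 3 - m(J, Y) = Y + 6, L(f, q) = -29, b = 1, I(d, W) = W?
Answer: 376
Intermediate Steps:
H = 2 (H = 7 - 1*5 = 7 - 5 = 2)
c(u, a) = 20 + 4*a (c(u, a) = (a + 5)*(2 + 2) = (5 + a)*4 = 20 + 4*a)
m(J, Y) = -3 - Y (m(J, Y) = 3 - (Y + 6) = 3 - (6 + Y) = 3 + (-6 - Y) = -3 - Y)
L(-29, 7) + m(-39, c(1, b))*I(-17, -15) = -29 + (-3 - (20 + 4*1))*(-15) = -29 + (-3 - (20 + 4))*(-15) = -29 + (-3 - 1*24)*(-15) = -29 + (-3 - 24)*(-15) = -29 - 27*(-15) = -29 + 405 = 376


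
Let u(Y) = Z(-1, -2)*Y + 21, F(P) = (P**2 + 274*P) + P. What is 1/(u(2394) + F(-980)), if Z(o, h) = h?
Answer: 1/686133 ≈ 1.4574e-6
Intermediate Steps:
F(P) = P**2 + 275*P
u(Y) = 21 - 2*Y (u(Y) = -2*Y + 21 = 21 - 2*Y)
1/(u(2394) + F(-980)) = 1/((21 - 2*2394) - 980*(275 - 980)) = 1/((21 - 4788) - 980*(-705)) = 1/(-4767 + 690900) = 1/686133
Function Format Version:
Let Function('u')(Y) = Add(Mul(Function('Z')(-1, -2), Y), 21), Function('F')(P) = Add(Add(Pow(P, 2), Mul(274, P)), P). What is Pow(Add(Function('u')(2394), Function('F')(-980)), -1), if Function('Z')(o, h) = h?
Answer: Rational(1, 686133) ≈ 1.4574e-6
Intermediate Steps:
Function('F')(P) = Add(Pow(P, 2), Mul(275, P))
Function('u')(Y) = Add(21, Mul(-2, Y)) (Function('u')(Y) = Add(Mul(-2, Y), 21) = Add(21, Mul(-2, Y)))
Pow(Add(Function('u')(2394), Function('F')(-980)), -1) = Pow(Add(Add(21, Mul(-2, 2394)), Mul(-980, Add(275, -980))), -1) = Pow(Add(Add(21, -4788), Mul(-980, -705)), -1) = Pow(Add(-4767, 690900), -1) = Pow(686133, -1) = Rational(1, 686133)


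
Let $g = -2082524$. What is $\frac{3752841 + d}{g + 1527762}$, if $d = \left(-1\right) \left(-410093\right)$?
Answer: $- \frac{2081467}{277381} \approx -7.504$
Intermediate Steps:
$d = 410093$
$\frac{3752841 + d}{g + 1527762} = \frac{3752841 + 410093}{-2082524 + 1527762} = \frac{4162934}{-554762} = 4162934 \left(- \frac{1}{554762}\right) = - \frac{2081467}{277381}$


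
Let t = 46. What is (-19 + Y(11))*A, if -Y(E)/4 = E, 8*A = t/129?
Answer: -483/172 ≈ -2.8081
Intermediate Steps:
A = 23/516 (A = (46/129)/8 = (46*(1/129))/8 = (⅛)*(46/129) = 23/516 ≈ 0.044574)
Y(E) = -4*E
(-19 + Y(11))*A = (-19 - 4*11)*(23/516) = (-19 - 44)*(23/516) = -63*23/516 = -483/172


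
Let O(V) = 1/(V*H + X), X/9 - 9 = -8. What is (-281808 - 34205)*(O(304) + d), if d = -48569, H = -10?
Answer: 46521108004320/3031 ≈ 1.5348e+10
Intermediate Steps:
X = 9 (X = 81 + 9*(-8) = 81 - 72 = 9)
O(V) = 1/(9 - 10*V) (O(V) = 1/(V*(-10) + 9) = 1/(-10*V + 9) = 1/(9 - 10*V))
(-281808 - 34205)*(O(304) + d) = (-281808 - 34205)*(-1/(-9 + 10*304) - 48569) = -316013*(-1/(-9 + 3040) - 48569) = -316013*(-1/3031 - 48569) = -316013*(-147212640/3031) = 46521108004320/3031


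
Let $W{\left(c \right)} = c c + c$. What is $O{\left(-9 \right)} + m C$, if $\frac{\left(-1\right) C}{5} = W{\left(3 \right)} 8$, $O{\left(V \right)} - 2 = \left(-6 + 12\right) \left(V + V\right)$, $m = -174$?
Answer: $83414$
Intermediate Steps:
$O{\left(V \right)} = 2 + 12 V$ ($O{\left(V \right)} = 2 + \left(-6 + 12\right) \left(V + V\right) = 2 + 6 \cdot 2 V = 2 + 12 V$)
$W{\left(c \right)} = c + c^{2}$ ($W{\left(c \right)} = c^{2} + c = c + c^{2}$)
$C = -480$ ($C = - 5 \cdot 3 \left(1 + 3\right) 8 = - 5 \cdot 3 \cdot 4 \cdot 8 = - 5 \cdot 12 \cdot 8 = \left(-5\right) 96 = -480$)
$O{\left(-9 \right)} + m C = \left(2 + 12 \left(-9\right)\right) - -83520 = \left(2 - 108\right) + 83520 = -106 + 83520 = 83414$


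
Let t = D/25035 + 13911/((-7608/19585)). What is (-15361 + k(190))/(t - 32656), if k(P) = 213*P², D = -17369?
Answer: -487208871425640/4346902666919 ≈ -112.08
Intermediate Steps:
t = -2273613720359/63488760 (t = -17369/25035 + 13911/((-7608/19585)) = -17369*1/25035 + 13911/((-7608*1/19585)) = -17369/25035 + 13911/(-7608/19585) = -17369/25035 + 13911*(-19585/7608) = -17369/25035 - 90815645/2536 = -2273613720359/63488760 ≈ -35811.)
(-15361 + k(190))/(t - 32656) = (-15361 + 213*190²)/(-2273613720359/63488760 - 32656) = (-15361 + 213*36100)/(-4346902666919/63488760) = (-15361 + 7689300)*(-63488760/4346902666919) = 7673939*(-63488760/4346902666919) = -487208871425640/4346902666919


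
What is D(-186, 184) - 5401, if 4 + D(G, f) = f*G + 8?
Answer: -39621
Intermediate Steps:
D(G, f) = 4 + G*f (D(G, f) = -4 + (f*G + 8) = -4 + (G*f + 8) = -4 + (8 + G*f) = 4 + G*f)
D(-186, 184) - 5401 = (4 - 186*184) - 5401 = (4 - 34224) - 5401 = -34220 - 5401 = -39621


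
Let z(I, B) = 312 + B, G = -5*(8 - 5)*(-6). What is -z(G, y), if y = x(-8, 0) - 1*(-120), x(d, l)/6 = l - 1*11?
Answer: -366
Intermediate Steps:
x(d, l) = -66 + 6*l (x(d, l) = 6*(l - 1*11) = 6*(l - 11) = 6*(-11 + l) = -66 + 6*l)
G = 90 (G = -5*3*(-6) = -15*(-6) = 90)
y = 54 (y = (-66 + 6*0) - 1*(-120) = (-66 + 0) + 120 = -66 + 120 = 54)
-z(G, y) = -(312 + 54) = -1*366 = -366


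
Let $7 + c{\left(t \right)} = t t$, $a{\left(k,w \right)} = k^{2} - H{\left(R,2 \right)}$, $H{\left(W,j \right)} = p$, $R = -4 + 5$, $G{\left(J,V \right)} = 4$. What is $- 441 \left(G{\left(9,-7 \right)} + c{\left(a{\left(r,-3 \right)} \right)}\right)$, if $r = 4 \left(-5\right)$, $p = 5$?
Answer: $-68805702$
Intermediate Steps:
$R = 1$
$H{\left(W,j \right)} = 5$
$r = -20$
$a{\left(k,w \right)} = -5 + k^{2}$ ($a{\left(k,w \right)} = k^{2} - 5 = -5 + k^{2}$)
$c{\left(t \right)} = -7 + t^{2}$ ($c{\left(t \right)} = -7 + t t = -7 + t^{2}$)
$- 441 \left(G{\left(9,-7 \right)} + c{\left(a{\left(r,-3 \right)} \right)}\right) = - 441 \left(4 - \left(7 - \left(-5 + \left(-20\right)^{2}\right)^{2}\right)\right) = - 441 \left(4 - \left(7 - \left(-5 + 400\right)^{2}\right)\right) = - 441 \left(4 - \left(7 - 395^{2}\right)\right) = - 441 \left(4 + \left(-7 + 156025\right)\right) = - 441 \left(4 + 156018\right) = \left(-441\right) 156022 = -68805702$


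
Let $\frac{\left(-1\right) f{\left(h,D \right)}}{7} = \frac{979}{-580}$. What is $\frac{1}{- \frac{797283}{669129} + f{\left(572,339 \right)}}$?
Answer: $\frac{129364940}{1374372299} \approx 0.094127$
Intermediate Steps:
$f{\left(h,D \right)} = \frac{6853}{580}$ ($f{\left(h,D \right)} = - 7 \frac{979}{-580} = - 7 \cdot 979 \left(- \frac{1}{580}\right) = \left(-7\right) \left(- \frac{979}{580}\right) = \frac{6853}{580}$)
$\frac{1}{- \frac{797283}{669129} + f{\left(572,339 \right)}} = \frac{1}{- \frac{797283}{669129} + \frac{6853}{580}} = \frac{1}{\left(-797283\right) \frac{1}{669129} + \frac{6853}{580}} = \frac{1}{- \frac{265761}{223043} + \frac{6853}{580}} = \frac{1}{\frac{1374372299}{129364940}} = \frac{129364940}{1374372299}$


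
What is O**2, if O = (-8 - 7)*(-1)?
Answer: 225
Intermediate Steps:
O = 15 (O = -15*(-1) = 15)
O**2 = 15**2 = 225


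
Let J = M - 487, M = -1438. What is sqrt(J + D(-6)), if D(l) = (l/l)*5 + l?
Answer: 3*I*sqrt(214) ≈ 43.886*I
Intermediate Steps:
D(l) = 5 + l (D(l) = 1*5 + l = 5 + l)
J = -1925 (J = -1438 - 487 = -1925)
sqrt(J + D(-6)) = sqrt(-1925 + (5 - 6)) = sqrt(-1925 - 1) = sqrt(-1926) = 3*I*sqrt(214)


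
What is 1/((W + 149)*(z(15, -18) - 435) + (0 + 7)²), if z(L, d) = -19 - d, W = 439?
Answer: -1/256319 ≈ -3.9014e-6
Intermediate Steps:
1/((W + 149)*(z(15, -18) - 435) + (0 + 7)²) = 1/((439 + 149)*((-19 - 1*(-18)) - 435) + (0 + 7)²) = 1/(588*((-19 + 18) - 435) + 7²) = 1/(588*(-1 - 435) + 49) = 1/(588*(-436) + 49) = 1/(-256368 + 49) = 1/(-256319) = -1/256319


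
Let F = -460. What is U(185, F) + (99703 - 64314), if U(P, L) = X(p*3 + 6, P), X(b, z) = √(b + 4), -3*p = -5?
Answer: 35389 + √15 ≈ 35393.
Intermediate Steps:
p = 5/3 (p = -⅓*(-5) = 5/3 ≈ 1.6667)
X(b, z) = √(4 + b)
U(P, L) = √15 (U(P, L) = √(4 + ((5/3)*3 + 6)) = √(4 + (5 + 6)) = √(4 + 11) = √15)
U(185, F) + (99703 - 64314) = √15 + (99703 - 64314) = √15 + 35389 = 35389 + √15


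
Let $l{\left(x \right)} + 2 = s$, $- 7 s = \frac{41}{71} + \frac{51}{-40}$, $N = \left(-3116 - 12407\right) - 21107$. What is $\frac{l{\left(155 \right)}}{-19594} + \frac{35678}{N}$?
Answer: $- \frac{198517454677}{203834814480} \approx -0.97391$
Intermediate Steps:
$N = -36630$ ($N = -15523 - 21107 = -36630$)
$s = \frac{283}{2840}$ ($s = - \frac{\frac{41}{71} + \frac{51}{-40}}{7} = - \frac{41 \cdot \frac{1}{71} + 51 \left(- \frac{1}{40}\right)}{7} = - \frac{\frac{41}{71} - \frac{51}{40}}{7} = \left(- \frac{1}{7}\right) \left(- \frac{1981}{2840}\right) = \frac{283}{2840} \approx 0.099648$)
$l{\left(x \right)} = - \frac{5397}{2840}$ ($l{\left(x \right)} = -2 + \frac{283}{2840} = - \frac{5397}{2840}$)
$\frac{l{\left(155 \right)}}{-19594} + \frac{35678}{N} = - \frac{5397}{2840 \left(-19594\right)} + \frac{35678}{-36630} = \left(- \frac{5397}{2840}\right) \left(- \frac{1}{19594}\right) + 35678 \left(- \frac{1}{36630}\right) = \frac{5397}{55646960} - \frac{17839}{18315} = - \frac{198517454677}{203834814480}$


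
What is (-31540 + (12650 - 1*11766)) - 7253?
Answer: -37909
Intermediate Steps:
(-31540 + (12650 - 1*11766)) - 7253 = (-31540 + (12650 - 11766)) - 7253 = (-31540 + 884) - 7253 = -30656 - 7253 = -37909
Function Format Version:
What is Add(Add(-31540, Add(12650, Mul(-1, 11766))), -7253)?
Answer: -37909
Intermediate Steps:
Add(Add(-31540, Add(12650, Mul(-1, 11766))), -7253) = Add(Add(-31540, Add(12650, -11766)), -7253) = Add(Add(-31540, 884), -7253) = Add(-30656, -7253) = -37909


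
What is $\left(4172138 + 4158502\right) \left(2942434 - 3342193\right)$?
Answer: $-3330248315760$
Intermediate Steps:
$\left(4172138 + 4158502\right) \left(2942434 - 3342193\right) = 8330640 \left(-399759\right) = -3330248315760$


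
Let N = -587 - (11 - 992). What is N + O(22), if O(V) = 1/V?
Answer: 8669/22 ≈ 394.05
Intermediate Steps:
N = 394 (N = -587 - 1*(-981) = -587 + 981 = 394)
N + O(22) = 394 + 1/22 = 8669/22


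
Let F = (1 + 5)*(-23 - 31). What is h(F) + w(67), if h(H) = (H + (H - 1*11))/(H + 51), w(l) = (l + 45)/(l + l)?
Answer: 59441/18291 ≈ 3.2497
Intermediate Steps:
w(l) = (45 + l)/(2*l) (w(l) = (45 + l)/((2*l)) = (45 + l)*(1/(2*l)) = (45 + l)/(2*l))
F = -324 (F = 6*(-54) = -324)
h(H) = (-11 + 2*H)/(51 + H) (h(H) = (H + (H - 11))/(51 + H) = (H + (-11 + H))/(51 + H) = (-11 + 2*H)/(51 + H))
h(F) + w(67) = (-11 + 2*(-324))/(51 - 324) + (½)*(45 + 67)/67 = (-11 - 648)/(-273) + (½)*(1/67)*112 = -1/273*(-659) + 56/67 = 659/273 + 56/67 = 59441/18291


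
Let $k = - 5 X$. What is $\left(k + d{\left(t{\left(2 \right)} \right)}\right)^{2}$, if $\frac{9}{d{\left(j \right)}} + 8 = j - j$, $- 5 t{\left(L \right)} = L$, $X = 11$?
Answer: $\frac{201601}{64} \approx 3150.0$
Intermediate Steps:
$t{\left(L \right)} = - \frac{L}{5}$
$d{\left(j \right)} = - \frac{9}{8}$ ($d{\left(j \right)} = \frac{9}{-8 + \left(j - j\right)} = \frac{9}{-8 + 0} = \frac{9}{-8} = 9 \left(- \frac{1}{8}\right) = - \frac{9}{8}$)
$k = -55$ ($k = \left(-5\right) 11 = -55$)
$\left(k + d{\left(t{\left(2 \right)} \right)}\right)^{2} = \left(-55 - \frac{9}{8}\right)^{2} = \left(- \frac{449}{8}\right)^{2} = \frac{201601}{64}$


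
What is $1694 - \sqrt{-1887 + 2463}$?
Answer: $1670$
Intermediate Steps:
$1694 - \sqrt{-1887 + 2463} = 1694 - \sqrt{576} = 1694 - 24 = 1670$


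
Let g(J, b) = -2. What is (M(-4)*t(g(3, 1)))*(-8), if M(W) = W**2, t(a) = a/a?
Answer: -128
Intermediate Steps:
t(a) = 1
(M(-4)*t(g(3, 1)))*(-8) = ((-4)**2*1)*(-8) = (16*1)*(-8) = 16*(-8) = -128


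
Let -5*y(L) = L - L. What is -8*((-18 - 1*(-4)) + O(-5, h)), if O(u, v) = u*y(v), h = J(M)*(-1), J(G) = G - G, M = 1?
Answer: 112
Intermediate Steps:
J(G) = 0
h = 0 (h = 0*(-1) = 0)
y(L) = 0 (y(L) = -(L - L)/5 = -⅕*0 = 0)
O(u, v) = 0 (O(u, v) = u*0 = 0)
-8*((-18 - 1*(-4)) + O(-5, h)) = -8*((-18 - 1*(-4)) + 0) = -8*((-18 + 4) + 0) = -8*(-14 + 0) = -8*(-14) = 112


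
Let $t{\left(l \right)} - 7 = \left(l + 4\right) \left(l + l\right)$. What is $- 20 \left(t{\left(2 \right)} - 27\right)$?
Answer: $-80$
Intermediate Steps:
$t{\left(l \right)} = 7 + 2 l \left(4 + l\right)$ ($t{\left(l \right)} = 7 + \left(l + 4\right) \left(l + l\right) = 7 + \left(4 + l\right) 2 l = 7 + 2 l \left(4 + l\right)$)
$- 20 \left(t{\left(2 \right)} - 27\right) = - 20 \left(\left(7 + 2 \cdot 2^{2} + 8 \cdot 2\right) - 27\right) = - 20 \left(\left(7 + 2 \cdot 4 + 16\right) - 27\right) = - 20 \left(\left(7 + 8 + 16\right) - 27\right) = - 20 \left(31 - 27\right) = \left(-20\right) 4 = -80$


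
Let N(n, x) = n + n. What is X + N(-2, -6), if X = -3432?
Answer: -3436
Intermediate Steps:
N(n, x) = 2*n
X + N(-2, -6) = -3432 + 2*(-2) = -3432 - 4 = -3436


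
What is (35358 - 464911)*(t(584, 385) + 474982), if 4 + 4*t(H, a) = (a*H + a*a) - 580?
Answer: -976120103177/4 ≈ -2.4403e+11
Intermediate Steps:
t(H, a) = -146 + a²/4 + H*a/4 (t(H, a) = -1 + ((a*H + a*a) - 580)/4 = -1 + ((H*a + a²) - 580)/4 = -1 + ((a² + H*a) - 580)/4 = -1 + (-580 + a² + H*a)/4 = -1 + (-145 + a²/4 + H*a/4) = -146 + a²/4 + H*a/4)
(35358 - 464911)*(t(584, 385) + 474982) = (35358 - 464911)*((-146 + (¼)*385² + (¼)*584*385) + 474982) = -429553*((-146 + (¼)*148225 + 56210) + 474982) = -429553*((-146 + 148225/4 + 56210) + 474982) = -429553*(372481/4 + 474982) = -429553*2272409/4 = -976120103177/4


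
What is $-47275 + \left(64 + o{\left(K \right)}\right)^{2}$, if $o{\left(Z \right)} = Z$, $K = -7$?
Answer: $-44026$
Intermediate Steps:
$-47275 + \left(64 + o{\left(K \right)}\right)^{2} = -47275 + \left(64 - 7\right)^{2} = -47275 + 57^{2} = -47275 + 3249 = -44026$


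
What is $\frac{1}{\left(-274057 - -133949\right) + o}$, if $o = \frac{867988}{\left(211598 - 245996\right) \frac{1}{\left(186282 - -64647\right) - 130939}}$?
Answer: $- \frac{1323}{4191127504} \approx -3.1567 \cdot 10^{-7}$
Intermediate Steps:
$o = - \frac{4005764620}{1323}$ ($o = \frac{867988}{\left(-34398\right) \frac{1}{\left(186282 + 64647\right) - 130939}} = \frac{867988}{\left(-34398\right) \frac{1}{250929 - 130939}} = \frac{867988}{\left(-34398\right) \frac{1}{119990}} = \frac{867988}{- \frac{1323}{4615}} = 867988 \left(- \frac{4615}{1323}\right) = - \frac{4005764620}{1323} \approx -3.0278 \cdot 10^{6}$)
$\frac{1}{\left(-274057 - -133949\right) + o} = \frac{1}{\left(-274057 - -133949\right) - \frac{4005764620}{1323}} = \frac{1}{\left(-274057 + 133949\right) - \frac{4005764620}{1323}} = \frac{1}{-140108 - \frac{4005764620}{1323}} = \frac{1}{- \frac{4191127504}{1323}} = - \frac{1323}{4191127504}$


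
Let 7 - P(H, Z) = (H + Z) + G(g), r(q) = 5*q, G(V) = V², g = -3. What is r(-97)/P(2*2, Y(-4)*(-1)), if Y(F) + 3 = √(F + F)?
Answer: 4365/89 + 970*I*√2/89 ≈ 49.045 + 15.413*I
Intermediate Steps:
Y(F) = -3 + √2*√F (Y(F) = -3 + √(F + F) = -3 + √(2*F) = -3 + √2*√F)
P(H, Z) = -2 - H - Z (P(H, Z) = 7 - ((H + Z) + (-3)²) = 7 - ((H + Z) + 9) = 7 - (9 + H + Z) = 7 + (-9 - H - Z) = -2 - H - Z)
r(-97)/P(2*2, Y(-4)*(-1)) = (5*(-97))/(-2 - 2*2 - (-3 + √2*√(-4))*(-1)) = -485/(-2 - 1*4 - (-3 + √2*(2*I))*(-1)) = -485/(-2 - 4 - (-3 + 2*I*√2)*(-1)) = -485/(-2 - 4 - (3 - 2*I*√2)) = -485/(-2 - 4 + (-3 + 2*I*√2)) = -485/(-9 + 2*I*√2)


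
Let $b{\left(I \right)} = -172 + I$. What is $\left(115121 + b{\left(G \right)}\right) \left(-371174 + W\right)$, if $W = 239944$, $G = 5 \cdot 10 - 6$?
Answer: $-15090531390$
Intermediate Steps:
$G = 44$ ($G = 50 - 6 = 44$)
$\left(115121 + b{\left(G \right)}\right) \left(-371174 + W\right) = \left(115121 + \left(-172 + 44\right)\right) \left(-371174 + 239944\right) = \left(115121 - 128\right) \left(-131230\right) = 114993 \left(-131230\right) = -15090531390$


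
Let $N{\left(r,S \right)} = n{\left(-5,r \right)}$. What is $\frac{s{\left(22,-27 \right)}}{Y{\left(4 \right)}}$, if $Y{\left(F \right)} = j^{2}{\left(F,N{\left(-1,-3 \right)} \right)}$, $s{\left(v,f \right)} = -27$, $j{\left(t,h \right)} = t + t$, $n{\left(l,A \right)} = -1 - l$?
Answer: $- \frac{27}{64} \approx -0.42188$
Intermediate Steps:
$N{\left(r,S \right)} = 4$ ($N{\left(r,S \right)} = -1 - -5 = -1 + 5 = 4$)
$j{\left(t,h \right)} = 2 t$
$Y{\left(F \right)} = 4 F^{2}$ ($Y{\left(F \right)} = \left(2 F\right)^{2} = 4 F^{2}$)
$\frac{s{\left(22,-27 \right)}}{Y{\left(4 \right)}} = - \frac{27}{4 \cdot 4^{2}} = - \frac{27}{4 \cdot 16} = - \frac{27}{64}$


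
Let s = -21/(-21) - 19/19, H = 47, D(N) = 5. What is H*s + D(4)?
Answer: 5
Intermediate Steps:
s = 0 (s = -21*(-1/21) - 19*1/19 = 1 - 1 = 0)
H*s + D(4) = 47*0 + 5 = 0 + 5 = 5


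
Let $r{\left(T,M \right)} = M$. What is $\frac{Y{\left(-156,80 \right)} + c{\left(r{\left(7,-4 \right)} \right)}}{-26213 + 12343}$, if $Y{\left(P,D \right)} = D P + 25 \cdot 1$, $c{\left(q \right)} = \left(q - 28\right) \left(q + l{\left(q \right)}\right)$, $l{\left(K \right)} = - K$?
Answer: $\frac{2491}{2774} \approx 0.89798$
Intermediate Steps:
$c{\left(q \right)} = 0$ ($c{\left(q \right)} = \left(q - 28\right) \left(q - q\right) = \left(-28 + q\right) 0 = 0$)
$Y{\left(P,D \right)} = 25 + D P$ ($Y{\left(P,D \right)} = D P + 25 = 25 + D P$)
$\frac{Y{\left(-156,80 \right)} + c{\left(r{\left(7,-4 \right)} \right)}}{-26213 + 12343} = \frac{\left(25 + 80 \left(-156\right)\right) + 0}{-26213 + 12343} = \frac{\left(25 - 12480\right) + 0}{-13870} = \left(-12455 + 0\right) \left(- \frac{1}{13870}\right) = \left(-12455\right) \left(- \frac{1}{13870}\right) = \frac{2491}{2774}$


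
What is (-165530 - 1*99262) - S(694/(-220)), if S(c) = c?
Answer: -29126773/110 ≈ -2.6479e+5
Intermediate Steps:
(-165530 - 1*99262) - S(694/(-220)) = (-165530 - 1*99262) - 694/(-220) = (-165530 - 99262) - 694*(-1)/220 = -264792 - 1*(-347/110) = -264792 + 347/110 = -29126773/110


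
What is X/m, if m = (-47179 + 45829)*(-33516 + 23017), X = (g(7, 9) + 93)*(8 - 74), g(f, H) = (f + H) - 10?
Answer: -121/262475 ≈ -0.00046100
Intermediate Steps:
g(f, H) = -10 + H + f (g(f, H) = (H + f) - 10 = -10 + H + f)
X = -6534 (X = ((-10 + 9 + 7) + 93)*(8 - 74) = (6 + 93)*(-66) = 99*(-66) = -6534)
m = 14173650 (m = -1350*(-10499) = 14173650)
X/m = -6534/14173650 = -6534*1/14173650 = -121/262475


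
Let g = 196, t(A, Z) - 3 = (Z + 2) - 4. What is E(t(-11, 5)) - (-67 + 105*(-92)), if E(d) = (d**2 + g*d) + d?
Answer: 10945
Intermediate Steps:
t(A, Z) = 1 + Z (t(A, Z) = 3 + ((Z + 2) - 4) = 3 + ((2 + Z) - 4) = 3 + (-2 + Z) = 1 + Z)
E(d) = d**2 + 197*d (E(d) = (d**2 + 196*d) + d = d**2 + 197*d)
E(t(-11, 5)) - (-67 + 105*(-92)) = (1 + 5)*(197 + (1 + 5)) - (-67 + 105*(-92)) = 6*(197 + 6) - (-67 - 9660) = 6*203 - 1*(-9727) = 1218 + 9727 = 10945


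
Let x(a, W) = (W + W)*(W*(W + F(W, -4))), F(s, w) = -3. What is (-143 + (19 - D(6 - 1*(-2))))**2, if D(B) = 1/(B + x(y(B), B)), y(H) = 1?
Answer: 6456604609/419904 ≈ 15376.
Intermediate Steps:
x(a, W) = 2*W**2*(-3 + W) (x(a, W) = (W + W)*(W*(W - 3)) = (2*W)*(W*(-3 + W)) = 2*W**2*(-3 + W))
D(B) = 1/(B + 2*B**2*(-3 + B))
(-143 + (19 - D(6 - 1*(-2))))**2 = (-143 + (19 - 1/((6 - 1*(-2))*(1 + 2*(6 - 1*(-2))*(-3 + (6 - 1*(-2)))))))**2 = (-143 + (19 - 1/((6 + 2)*(1 + 2*(6 + 2)*(-3 + (6 + 2))))))**2 = (-143 + (19 - 1/(8*(1 + 2*8*(-3 + 8)))))**2 = (-143 + (19 - 1/(8*(1 + 2*8*5))))**2 = (-143 + (19 - 1/(8*(1 + 80))))**2 = (-143 + (19 - 1/(8*81)))**2 = (-143 + (19 - 1*1/648))**2 = (-143 + (19 - 1/648))**2 = (-143 + 12311/648)**2 = (-80353/648)**2 = 6456604609/419904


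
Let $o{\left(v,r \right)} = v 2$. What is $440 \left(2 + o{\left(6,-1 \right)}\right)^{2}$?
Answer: $86240$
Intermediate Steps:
$o{\left(v,r \right)} = 2 v$
$440 \left(2 + o{\left(6,-1 \right)}\right)^{2} = 440 \left(2 + 2 \cdot 6\right)^{2} = 440 \left(2 + 12\right)^{2} = 440 \cdot 14^{2} = 440 \cdot 196 = 86240$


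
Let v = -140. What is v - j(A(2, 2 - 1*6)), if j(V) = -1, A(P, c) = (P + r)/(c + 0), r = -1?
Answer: -139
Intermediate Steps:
A(P, c) = (-1 + P)/c (A(P, c) = (P - 1)/(c + 0) = (-1 + P)/c)
v - j(A(2, 2 - 1*6)) = -140 - 1*(-1) = -140 + 1 = -139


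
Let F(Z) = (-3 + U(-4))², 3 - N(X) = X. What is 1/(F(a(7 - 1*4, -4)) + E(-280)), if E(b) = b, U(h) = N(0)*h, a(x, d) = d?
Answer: -1/55 ≈ -0.018182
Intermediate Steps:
N(X) = 3 - X
U(h) = 3*h (U(h) = (3 - 1*0)*h = (3 + 0)*h = 3*h)
F(Z) = 225 (F(Z) = (-3 + 3*(-4))² = (-3 - 12)² = (-15)² = 225)
1/(F(a(7 - 1*4, -4)) + E(-280)) = 1/(225 - 280) = 1/(-55) = -1/55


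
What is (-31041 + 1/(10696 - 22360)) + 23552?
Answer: -87351697/11664 ≈ -7489.0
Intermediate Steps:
(-31041 + 1/(10696 - 22360)) + 23552 = (-31041 + 1/(-11664)) + 23552 = (-31041 - 1/11664) + 23552 = -362062225/11664 + 23552 = -87351697/11664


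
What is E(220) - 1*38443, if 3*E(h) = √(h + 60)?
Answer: -38443 + 2*√70/3 ≈ -38437.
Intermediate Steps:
E(h) = √(60 + h)/3 (E(h) = √(h + 60)/3 = √(60 + h)/3)
E(220) - 1*38443 = √(60 + 220)/3 - 1*38443 = √280/3 - 38443 = (2*√70)/3 - 38443 = 2*√70/3 - 38443 = -38443 + 2*√70/3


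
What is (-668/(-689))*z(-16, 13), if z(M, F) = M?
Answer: -10688/689 ≈ -15.512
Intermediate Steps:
(-668/(-689))*z(-16, 13) = -668/(-689)*(-16) = -668*(-1/689)*(-16) = (668/689)*(-16) = -10688/689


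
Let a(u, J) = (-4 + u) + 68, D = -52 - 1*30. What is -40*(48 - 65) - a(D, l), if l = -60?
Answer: 698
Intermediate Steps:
D = -82 (D = -52 - 30 = -82)
a(u, J) = 64 + u
-40*(48 - 65) - a(D, l) = -40*(48 - 65) - (64 - 82) = -40*(-17) - 1*(-18) = 680 + 18 = 698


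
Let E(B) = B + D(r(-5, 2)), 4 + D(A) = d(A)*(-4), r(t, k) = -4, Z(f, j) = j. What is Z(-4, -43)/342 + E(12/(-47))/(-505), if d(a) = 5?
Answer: -126145/1623474 ≈ -0.077701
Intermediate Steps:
D(A) = -24 (D(A) = -4 + 5*(-4) = -4 - 20 = -24)
E(B) = -24 + B (E(B) = B - 24 = -24 + B)
Z(-4, -43)/342 + E(12/(-47))/(-505) = -43/342 + (-24 + 12/(-47))/(-505) = -43*1/342 + (-24 + 12*(-1/47))*(-1/505) = -43/342 + (-24 - 12/47)*(-1/505) = -43/342 - 1140/47*(-1/505) = -43/342 + 228/4747 = -126145/1623474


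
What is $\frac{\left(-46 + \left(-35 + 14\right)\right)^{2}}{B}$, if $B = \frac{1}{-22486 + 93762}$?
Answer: $319957964$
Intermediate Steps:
$B = \frac{1}{71276} \approx 1.403 \cdot 10^{-5}$
$\frac{\left(-46 + \left(-35 + 14\right)\right)^{2}}{B} = \left(-46 + \left(-35 + 14\right)\right)^{2} \frac{1}{\frac{1}{71276}} = \left(-46 - 21\right)^{2} \cdot 71276 = \left(-67\right)^{2} \cdot 71276 = 4489 \cdot 71276 = 319957964$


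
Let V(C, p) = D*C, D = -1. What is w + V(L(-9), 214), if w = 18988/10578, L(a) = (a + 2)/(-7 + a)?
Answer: 114881/84624 ≈ 1.3575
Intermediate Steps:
L(a) = (2 + a)/(-7 + a)
V(C, p) = -C
w = 9494/5289 (w = 18988*(1/10578) = 9494/5289 ≈ 1.7950)
w + V(L(-9), 214) = 9494/5289 - (2 - 9)/(-7 - 9) = 9494/5289 - (-7)/(-16) = 9494/5289 - (-1)*(-7)/16 = 9494/5289 - 1*7/16 = 9494/5289 - 7/16 = 114881/84624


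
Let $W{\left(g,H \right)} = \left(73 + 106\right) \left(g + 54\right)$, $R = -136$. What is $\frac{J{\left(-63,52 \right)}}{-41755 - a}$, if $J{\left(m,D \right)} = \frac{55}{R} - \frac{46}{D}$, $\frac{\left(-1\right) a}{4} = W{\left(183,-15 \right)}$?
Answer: $- \frac{2279}{226192616} \approx -1.0075 \cdot 10^{-5}$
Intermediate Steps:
$W{\left(g,H \right)} = 9666 + 179 g$ ($W{\left(g,H \right)} = 179 \left(54 + g\right) = 9666 + 179 g$)
$a = -169692$ ($a = - 4 \left(9666 + 179 \cdot 183\right) = - 4 \left(9666 + 32757\right) = \left(-4\right) 42423 = -169692$)
$J{\left(m,D \right)} = - \frac{55}{136} - \frac{46}{D}$ ($J{\left(m,D \right)} = \frac{55}{-136} - \frac{46}{D} = 55 \left(- \frac{1}{136}\right) - \frac{46}{D} = - \frac{55}{136} - \frac{46}{D}$)
$\frac{J{\left(-63,52 \right)}}{-41755 - a} = \frac{- \frac{55}{136} - \frac{46}{52}}{-41755 - -169692} = \frac{- \frac{55}{136} - \frac{23}{26}}{-41755 + 169692} = \frac{- \frac{55}{136} - \frac{23}{26}}{127937} = \left(- \frac{2279}{1768}\right) \frac{1}{127937} = - \frac{2279}{226192616}$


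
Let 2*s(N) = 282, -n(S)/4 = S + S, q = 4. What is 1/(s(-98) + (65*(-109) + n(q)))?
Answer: -1/6976 ≈ -0.00014335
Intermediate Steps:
n(S) = -8*S (n(S) = -4*(S + S) = -8*S)
s(N) = 141 (s(N) = (½)*282 = 141)
1/(s(-98) + (65*(-109) + n(q))) = 1/(141 + (65*(-109) - 8*4)) = 1/(141 + (-7085 - 32)) = 1/(141 - 7117) = 1/(-6976) = -1/6976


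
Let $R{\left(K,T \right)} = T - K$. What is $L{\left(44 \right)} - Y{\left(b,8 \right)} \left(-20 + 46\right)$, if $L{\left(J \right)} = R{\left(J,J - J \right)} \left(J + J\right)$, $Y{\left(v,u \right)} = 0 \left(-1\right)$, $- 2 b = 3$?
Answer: $-3872$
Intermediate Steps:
$b = - \frac{3}{2}$ ($b = \left(- \frac{1}{2}\right) 3 = - \frac{3}{2} \approx -1.5$)
$Y{\left(v,u \right)} = 0$
$L{\left(J \right)} = - 2 J^{2}$ ($L{\left(J \right)} = \left(\left(J - J\right) - J\right) \left(J + J\right) = \left(0 - J\right) 2 J = - J 2 J = - 2 J^{2}$)
$L{\left(44 \right)} - Y{\left(b,8 \right)} \left(-20 + 46\right) = - 2 \cdot 44^{2} - 0 \left(-20 + 46\right) = \left(-2\right) 1936 - 0 \cdot 26 = -3872 - 0 = -3872 + 0 = -3872$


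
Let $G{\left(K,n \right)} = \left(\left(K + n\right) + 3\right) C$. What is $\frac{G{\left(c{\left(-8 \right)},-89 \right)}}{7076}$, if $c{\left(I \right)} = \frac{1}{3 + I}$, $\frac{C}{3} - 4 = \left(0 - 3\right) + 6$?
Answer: $- \frac{9051}{35380} \approx -0.25582$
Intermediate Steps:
$C = 21$ ($C = 12 + 3 \left(\left(0 - 3\right) + 6\right) = 12 + 3 \left(-3 + 6\right) = 12 + 3 \cdot 3 = 12 + 9 = 21$)
$G{\left(K,n \right)} = 63 + 21 K + 21 n$ ($G{\left(K,n \right)} = \left(\left(K + n\right) + 3\right) 21 = \left(3 + K + n\right) 21 = 63 + 21 K + 21 n$)
$\frac{G{\left(c{\left(-8 \right)},-89 \right)}}{7076} = \frac{63 + \frac{21}{3 - 8} + 21 \left(-89\right)}{7076} = \left(63 + \frac{21}{-5} - 1869\right) \frac{1}{7076} = \left(63 + 21 \left(- \frac{1}{5}\right) - 1869\right) \frac{1}{7076} = \left(63 - \frac{21}{5} - 1869\right) \frac{1}{7076} = \left(- \frac{9051}{5}\right) \frac{1}{7076} = - \frac{9051}{35380}$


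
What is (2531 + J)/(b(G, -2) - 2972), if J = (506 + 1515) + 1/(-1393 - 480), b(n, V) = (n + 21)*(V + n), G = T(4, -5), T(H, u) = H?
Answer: -2841965/1824302 ≈ -1.5578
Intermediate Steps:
G = 4
b(n, V) = (21 + n)*(V + n)
J = 3785332/1873 (J = 2021 + 1/(-1873) = 2021 - 1/1873 = 3785332/1873 ≈ 2021.0)
(2531 + J)/(b(G, -2) - 2972) = (2531 + 3785332/1873)/((4**2 + 21*(-2) + 21*4 - 2*4) - 2972) = 8525895/(1873*((16 - 42 + 84 - 8) - 2972)) = 8525895/(1873*(50 - 2972)) = (8525895/1873)/(-2922) = (8525895/1873)*(-1/2922) = -2841965/1824302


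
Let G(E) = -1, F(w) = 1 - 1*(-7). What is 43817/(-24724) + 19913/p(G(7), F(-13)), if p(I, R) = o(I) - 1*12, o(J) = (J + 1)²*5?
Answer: -30803426/18543 ≈ -1661.2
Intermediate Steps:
o(J) = 5*(1 + J)² (o(J) = (1 + J)²*5 = 5*(1 + J)²)
F(w) = 8 (F(w) = 1 + 7 = 8)
p(I, R) = -12 + 5*(1 + I)² (p(I, R) = 5*(1 + I)² - 1*12 = 5*(1 + I)² - 12 = -12 + 5*(1 + I)²)
43817/(-24724) + 19913/p(G(7), F(-13)) = 43817/(-24724) + 19913/(-12 + 5*(1 - 1)²) = 43817*(-1/24724) + 19913/(-12 + 5*0²) = -43817/24724 + 19913/(-12 + 5*0) = -43817/24724 + 19913/(-12 + 0) = -43817/24724 + 19913/(-12) = -43817/24724 + 19913*(-1/12) = -43817/24724 - 19913/12 = -30803426/18543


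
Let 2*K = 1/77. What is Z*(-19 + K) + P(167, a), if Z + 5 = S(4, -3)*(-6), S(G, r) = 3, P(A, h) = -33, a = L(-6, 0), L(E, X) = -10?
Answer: 62193/154 ≈ 403.85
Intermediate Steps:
a = -10
K = 1/154 (K = (½)/77 = (½)*(1/77) = 1/154 ≈ 0.0064935)
Z = -23 (Z = -5 + 3*(-6) = -5 - 18 = -23)
Z*(-19 + K) + P(167, a) = -23*(-19 + 1/154) - 33 = -23*(-2925/154) - 33 = 67275/154 - 33 = 62193/154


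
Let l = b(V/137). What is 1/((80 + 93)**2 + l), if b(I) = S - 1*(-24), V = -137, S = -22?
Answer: 1/29931 ≈ 3.3410e-5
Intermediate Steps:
b(I) = 2 (b(I) = -22 - 1*(-24) = -22 + 24 = 2)
l = 2
1/((80 + 93)**2 + l) = 1/((80 + 93)**2 + 2) = 1/(173**2 + 2) = 1/(29929 + 2) = 1/29931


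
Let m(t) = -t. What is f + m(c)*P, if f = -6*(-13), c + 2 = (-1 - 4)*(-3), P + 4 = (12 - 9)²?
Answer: 13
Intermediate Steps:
P = 5 (P = -4 + (12 - 9)² = -4 + 3² = -4 + 9 = 5)
c = 13 (c = -2 + (-1 - 4)*(-3) = -2 - 5*(-3) = -2 + 15 = 13)
f = 78
f + m(c)*P = 78 - 1*13*5 = 78 - 13*5 = 78 - 65 = 13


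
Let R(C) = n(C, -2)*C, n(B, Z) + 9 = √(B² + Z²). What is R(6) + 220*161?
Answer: 35366 + 12*√10 ≈ 35404.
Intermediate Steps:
n(B, Z) = -9 + √(B² + Z²)
R(C) = C*(-9 + √(4 + C²)) (R(C) = (-9 + √(C² + (-2)²))*C = (-9 + √(C² + 4))*C = (-9 + √(4 + C²))*C = C*(-9 + √(4 + C²)))
R(6) + 220*161 = 6*(-9 + √(4 + 6²)) + 220*161 = 6*(-9 + √(4 + 36)) + 35420 = 6*(-9 + √40) + 35420 = 6*(-9 + 2*√10) + 35420 = (-54 + 12*√10) + 35420 = 35366 + 12*√10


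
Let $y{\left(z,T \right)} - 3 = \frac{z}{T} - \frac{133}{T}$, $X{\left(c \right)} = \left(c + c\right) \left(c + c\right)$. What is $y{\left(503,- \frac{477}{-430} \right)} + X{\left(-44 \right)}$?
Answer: $\frac{3854419}{477} \approx 8080.5$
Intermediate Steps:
$X{\left(c \right)} = 4 c^{2}$ ($X{\left(c \right)} = 2 c 2 c = 4 c^{2}$)
$y{\left(z,T \right)} = 3 - \frac{133}{T} + \frac{z}{T}$ ($y{\left(z,T \right)} = 3 + \left(\frac{z}{T} - \frac{133}{T}\right) = 3 + \left(- \frac{133}{T} + \frac{z}{T}\right) = 3 - \frac{133}{T} + \frac{z}{T}$)
$y{\left(503,- \frac{477}{-430} \right)} + X{\left(-44 \right)} = \frac{-133 + 503 + 3 \left(- \frac{477}{-430}\right)}{\left(-477\right) \frac{1}{-430}} + 4 \left(-44\right)^{2} = \frac{-133 + 503 + 3 \left(\left(-477\right) \left(- \frac{1}{430}\right)\right)}{\left(-477\right) \left(- \frac{1}{430}\right)} + 4 \cdot 1936 = \frac{-133 + 503 + 3 \cdot \frac{477}{430}}{\frac{477}{430}} + 7744 = \frac{430 \left(-133 + 503 + \frac{1431}{430}\right)}{477} + 7744 = \frac{430}{477} \cdot \frac{160531}{430} + 7744 = \frac{160531}{477} + 7744 = \frac{3854419}{477}$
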